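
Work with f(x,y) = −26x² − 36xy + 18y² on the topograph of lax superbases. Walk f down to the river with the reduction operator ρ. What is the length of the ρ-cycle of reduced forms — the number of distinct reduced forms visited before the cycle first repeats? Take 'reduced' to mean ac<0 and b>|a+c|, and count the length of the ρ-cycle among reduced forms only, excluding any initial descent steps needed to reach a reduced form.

D = 3168, ⌊√D⌋ = 56
descent: ρ → (18,36,-26)  [lands on river]
river: ρ → (-26,16,28)
river: ρ → (28,40,-14)
river: ρ → (-14,44,22)
river: ρ → (22,44,-14)
river: ρ → (-14,40,28)
river: ρ → (28,16,-26)
river: ρ → (-26,36,18)
ρ-cycle length = 8 (tail of 1 descent step not counted)

8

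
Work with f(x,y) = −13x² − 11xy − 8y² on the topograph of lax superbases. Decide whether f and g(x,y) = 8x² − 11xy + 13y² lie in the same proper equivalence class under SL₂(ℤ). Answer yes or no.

D₁ = -295, D₂ = -295
f is negative-definite; reduce −f:
−f: flip: (13,11,8)→(8,-11,13)
−f: translate: b→5 (≡-11 mod 16), so (8,-11,13)→(8,5,10)
−f: reduced (well bottom): (8,5,10) with a≤c, −a<b≤a
flip sign back: reduced form of f is (-8,-5,-10)
g: translate: b→5 (≡-11 mod 16), so (8,-11,13)→(8,5,10)
g: reduced (well bottom): (8,5,10) with a≤c, −a<b≤a
reduced forms (-8, -5, -10) vs (8, 5, 10) ⇒ inequivalent

no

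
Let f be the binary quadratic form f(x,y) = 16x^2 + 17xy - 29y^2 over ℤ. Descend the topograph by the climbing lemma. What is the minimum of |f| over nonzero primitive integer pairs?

river: ρ → (-29,41,4)
river: ρ → (4,39,-39)
river: ρ → (-39,39,4)
river: ρ → (4,41,-29)
river: ρ → (-29,17,16)
river: ρ → (16,15,-30)
river: ρ → (-30,45,1)
river: ρ → (1,45,-30)
river: ρ → (-30,15,16)
river: ρ → (16,17,-29)
closes: descent 0, river 10
min |a| on river = 1

1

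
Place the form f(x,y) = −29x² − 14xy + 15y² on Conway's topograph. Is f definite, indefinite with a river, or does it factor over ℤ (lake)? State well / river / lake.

D = b²−4ac = (-14)² − 4·(-29)·15 = 1936
D = 44² is a perfect square ⇒ form factors over ℤ ⇒ lakes

lake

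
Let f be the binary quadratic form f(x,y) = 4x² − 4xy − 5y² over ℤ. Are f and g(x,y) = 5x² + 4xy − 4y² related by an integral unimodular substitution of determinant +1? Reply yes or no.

D₁ = 96, D₂ = 96
river cycle of f (length 4): (-5, 4, 4), (4, 4, -5), (-5, 6, 3), (3, 6, -5)
river cycle of g (length 4): (-4, 4, 5), (5, 6, -3), (-3, 6, 5), (5, 4, -4)
cycles differ ⇒ inequivalent

no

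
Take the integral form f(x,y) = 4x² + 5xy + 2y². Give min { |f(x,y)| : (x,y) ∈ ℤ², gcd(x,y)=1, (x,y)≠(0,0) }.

translate: b→-3 (≡5 mod 8), so (4,5,2)→(4,-3,1)
flip: (4,-3,1)→(1,3,4)
translate: b→1 (≡3 mod 2), so (1,3,4)→(1,1,2)
reduced (well bottom): (1,1,2) with a≤c, −a<b≤a
well minimum = a = 1

1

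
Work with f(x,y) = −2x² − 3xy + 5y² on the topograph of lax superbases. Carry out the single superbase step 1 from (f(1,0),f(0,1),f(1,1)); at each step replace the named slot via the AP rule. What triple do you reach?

start (-2,5,0) = (f(1,0),f(0,1),f(1,1))
replace slot 1: 2·(5+0) − (-2) = 12 → (12,5,0)

12,5,0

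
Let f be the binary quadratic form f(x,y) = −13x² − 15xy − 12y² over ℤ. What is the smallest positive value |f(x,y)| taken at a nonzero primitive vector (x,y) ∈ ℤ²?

translate: b→-11 (≡15 mod 26), so (13,15,12)→(13,-11,10)
flip: (13,-11,10)→(10,11,13)
translate: b→-9 (≡11 mod 20), so (10,11,13)→(10,-9,12)
reduced (well bottom): (10,-9,12) with a≤c, −a<b≤a
well minimum |f| = |-10| = 10 (negative-definite)

10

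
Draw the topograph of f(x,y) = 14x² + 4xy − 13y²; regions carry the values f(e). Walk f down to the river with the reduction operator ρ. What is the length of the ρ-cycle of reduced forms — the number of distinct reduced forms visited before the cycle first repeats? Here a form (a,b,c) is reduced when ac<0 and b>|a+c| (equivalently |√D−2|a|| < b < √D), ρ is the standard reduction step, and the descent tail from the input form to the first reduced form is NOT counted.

D = 744, ⌊√D⌋ = 27
river: ρ → (-13,22,5)
river: ρ → (5,18,-21)
river: ρ → (-21,24,2)
river: ρ → (2,24,-21)
river: ρ → (-21,18,5)
river: ρ → (5,22,-13)
river: ρ → (-13,4,14)
river: ρ → (14,24,-3)
river: ρ → (-3,24,14)
river: ρ → (14,4,-13)
ρ-cycle length = 10 (tail of 0 descent steps not counted)

10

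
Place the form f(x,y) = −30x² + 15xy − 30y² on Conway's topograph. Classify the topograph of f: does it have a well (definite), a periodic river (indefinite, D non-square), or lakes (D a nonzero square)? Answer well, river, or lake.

D = b²−4ac = 15² − 4·(-30)·(-30) = -3375
D < 0 ⇒ definite ⇒ every region one sign ⇒ single well

well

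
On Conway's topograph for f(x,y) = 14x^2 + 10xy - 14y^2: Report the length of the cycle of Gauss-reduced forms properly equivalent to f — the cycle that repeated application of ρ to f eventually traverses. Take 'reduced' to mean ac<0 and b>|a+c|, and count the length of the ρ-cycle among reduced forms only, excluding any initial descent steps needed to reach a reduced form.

D = 884, ⌊√D⌋ = 29
river: ρ → (-14,18,10)
river: ρ → (10,22,-10)
river: ρ → (-10,18,14)
river: ρ → (14,10,-14)
ρ-cycle length = 4 (tail of 0 descent steps not counted)

4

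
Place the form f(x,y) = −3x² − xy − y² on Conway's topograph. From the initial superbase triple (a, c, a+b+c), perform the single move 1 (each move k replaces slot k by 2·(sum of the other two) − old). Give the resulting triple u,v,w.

start (-3,-1,-5) = (f(1,0),f(0,1),f(1,1))
replace slot 1: 2·((-1)+(-5)) − (-3) = -9 → (-9,-1,-5)

-9,-1,-5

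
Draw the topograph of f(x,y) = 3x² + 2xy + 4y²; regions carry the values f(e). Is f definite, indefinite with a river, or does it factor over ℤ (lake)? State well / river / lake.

D = b²−4ac = 2² − 4·3·4 = -44
D < 0 ⇒ definite ⇒ every region one sign ⇒ single well

well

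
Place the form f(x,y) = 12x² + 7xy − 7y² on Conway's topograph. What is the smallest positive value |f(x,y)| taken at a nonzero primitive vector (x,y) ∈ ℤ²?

river: ρ → (-7,7,12)
river: ρ → (12,17,-2)
river: ρ → (-2,19,3)
river: ρ → (3,17,-8)
river: ρ → (-8,15,5)
river: ρ → (5,15,-8)
river: ρ → (-8,17,3)
river: ρ → (3,19,-2)
river: ρ → (-2,17,12)
river: ρ → (12,7,-7)
closes: descent 0, river 10
min |a| on river = 2

2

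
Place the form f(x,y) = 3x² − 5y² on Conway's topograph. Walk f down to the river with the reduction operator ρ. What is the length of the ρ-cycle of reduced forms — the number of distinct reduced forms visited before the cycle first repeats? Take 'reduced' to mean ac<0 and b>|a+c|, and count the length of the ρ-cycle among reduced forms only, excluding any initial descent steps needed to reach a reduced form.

D = 60, ⌊√D⌋ = 7
descent: ρ → (-5,0,3)
descent: ρ → (3,6,-2)  [lands on river]
river: ρ → (-2,6,3)
ρ-cycle length = 2 (tail of 2 descent steps not counted)

2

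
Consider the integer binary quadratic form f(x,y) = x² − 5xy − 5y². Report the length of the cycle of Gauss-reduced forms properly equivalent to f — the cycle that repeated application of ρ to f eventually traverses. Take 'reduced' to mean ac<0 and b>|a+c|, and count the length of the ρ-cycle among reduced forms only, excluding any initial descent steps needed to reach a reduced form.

D = 45, ⌊√D⌋ = 6
descent: ρ → (-5,5,1)  [lands on river]
river: ρ → (1,5,-5)
ρ-cycle length = 2 (tail of 1 descent step not counted)

2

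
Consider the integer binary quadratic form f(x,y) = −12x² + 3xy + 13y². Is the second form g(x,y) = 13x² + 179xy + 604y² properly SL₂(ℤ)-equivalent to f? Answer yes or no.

D₁ = 633, D₂ = 633
river cycle of f (length 18): (13, 23, -2), (-2, 25, 1), (1, 25, -2), (-2, 23, 13), (13, 3, -12), (-12, 21, 4), (4, 19, -17), (-17, 15, 6), (6, 21, -8), (-8, 11, 16), … (8 more)
river cycle of g (length 18): (13, 23, -2), (-2, 25, 1), (1, 25, -2), (-2, 23, 13), (13, 3, -12), (-12, 21, 4), (4, 19, -17), (-17, 15, 6), (6, 21, -8), (-8, 11, 16), … (8 more)
cycles coincide ⇒ equivalent

yes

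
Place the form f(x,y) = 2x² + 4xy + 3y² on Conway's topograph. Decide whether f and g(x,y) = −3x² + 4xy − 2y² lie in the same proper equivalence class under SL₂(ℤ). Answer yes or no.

D₁ = -8, D₂ = -8
f: translate: b→0 (≡4 mod 4), so (2,4,3)→(2,0,1)
f: flip: (2,0,1)→(1,0,2)
f: reduced (well bottom): (1,0,2) with a≤c, −a<b≤a
g is negative-definite; reduce −g:
−g: translate: b→2 (≡-4 mod 6), so (3,-4,2)→(3,2,1)
−g: flip: (3,2,1)→(1,-2,3)
−g: translate: b→0 (≡-2 mod 2), so (1,-2,3)→(1,0,2)
−g: reduced (well bottom): (1,0,2) with a≤c, −a<b≤a
flip sign back: reduced form of g is (-1,0,-2)
reduced forms (1, 0, 2) vs (-1, 0, -2) ⇒ inequivalent

no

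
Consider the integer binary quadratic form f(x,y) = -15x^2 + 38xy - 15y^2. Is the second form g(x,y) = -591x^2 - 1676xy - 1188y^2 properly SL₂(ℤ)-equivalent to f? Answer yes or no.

D₁ = 544, D₂ = 544
river cycle of f (length 4): (-15, 22, 1), (1, 22, -15), (-15, 8, 8), (8, 8, -15)
river cycle of g (length 4): (-15, 8, 8), (8, 8, -15), (-15, 22, 1), (1, 22, -15)
cycles coincide ⇒ equivalent

yes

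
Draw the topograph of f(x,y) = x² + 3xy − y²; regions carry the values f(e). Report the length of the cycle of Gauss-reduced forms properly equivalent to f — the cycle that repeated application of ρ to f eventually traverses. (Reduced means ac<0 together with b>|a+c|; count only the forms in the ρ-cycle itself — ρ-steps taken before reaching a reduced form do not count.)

D = 13, ⌊√D⌋ = 3
river: ρ → (-1,3,1)
river: ρ → (1,3,-1)
ρ-cycle length = 2 (tail of 0 descent steps not counted)

2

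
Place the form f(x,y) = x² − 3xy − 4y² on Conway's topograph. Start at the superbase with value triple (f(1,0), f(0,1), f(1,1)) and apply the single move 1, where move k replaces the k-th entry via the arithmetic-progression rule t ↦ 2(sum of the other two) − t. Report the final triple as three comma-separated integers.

start (1,-4,-6) = (f(1,0),f(0,1),f(1,1))
replace slot 1: 2·((-4)+(-6)) − 1 = -21 → (-21,-4,-6)

-21,-4,-6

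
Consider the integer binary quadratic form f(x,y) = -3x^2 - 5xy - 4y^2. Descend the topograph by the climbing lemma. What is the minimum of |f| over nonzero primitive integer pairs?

translate: b→-1 (≡5 mod 6), so (3,5,4)→(3,-1,2)
flip: (3,-1,2)→(2,1,3)
reduced (well bottom): (2,1,3) with a≤c, −a<b≤a
well minimum |f| = |-2| = 2 (negative-definite)

2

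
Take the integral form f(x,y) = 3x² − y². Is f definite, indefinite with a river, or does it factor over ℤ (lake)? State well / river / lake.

D = b²−4ac = 0² − 4·3·(-1) = 12
D > 0 non-square ⇒ indefinite ⇒ periodic river

river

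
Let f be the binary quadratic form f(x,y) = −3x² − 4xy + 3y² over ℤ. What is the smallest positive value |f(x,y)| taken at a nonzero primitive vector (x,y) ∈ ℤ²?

descent: ρ → (3,4,-3)  [lands on river]
river: ρ → (-3,2,4)
river: ρ → (4,6,-1)
river: ρ → (-1,6,4)
river: ρ → (4,2,-3)
river: ρ → (-3,4,3)
river: ρ → (3,2,-4)
river: ρ → (-4,6,1)
river: ρ → (1,6,-4)
river: ρ → (-4,2,3)
closes: descent 1, river 10
min |a| on river = 1

1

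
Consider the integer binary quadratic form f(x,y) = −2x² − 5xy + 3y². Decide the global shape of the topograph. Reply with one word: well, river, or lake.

D = b²−4ac = (-5)² − 4·(-2)·3 = 49
D = 7² is a perfect square ⇒ form factors over ℤ ⇒ lakes

lake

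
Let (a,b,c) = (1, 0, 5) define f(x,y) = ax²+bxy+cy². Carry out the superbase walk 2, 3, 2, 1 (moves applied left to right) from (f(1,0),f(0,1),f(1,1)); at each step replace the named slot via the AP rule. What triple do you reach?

start (1,5,6) = (f(1,0),f(0,1),f(1,1))
replace slot 2: 2·(1+6) − 5 = 9 → (1,9,6)
replace slot 3: 2·(1+9) − 6 = 14 → (1,9,14)
replace slot 2: 2·(1+14) − 9 = 21 → (1,21,14)
replace slot 1: 2·(21+14) − 1 = 69 → (69,21,14)

69,21,14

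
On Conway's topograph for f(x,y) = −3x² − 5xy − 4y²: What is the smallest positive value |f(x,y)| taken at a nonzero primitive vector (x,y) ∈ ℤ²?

translate: b→-1 (≡5 mod 6), so (3,5,4)→(3,-1,2)
flip: (3,-1,2)→(2,1,3)
reduced (well bottom): (2,1,3) with a≤c, −a<b≤a
well minimum |f| = |-2| = 2 (negative-definite)

2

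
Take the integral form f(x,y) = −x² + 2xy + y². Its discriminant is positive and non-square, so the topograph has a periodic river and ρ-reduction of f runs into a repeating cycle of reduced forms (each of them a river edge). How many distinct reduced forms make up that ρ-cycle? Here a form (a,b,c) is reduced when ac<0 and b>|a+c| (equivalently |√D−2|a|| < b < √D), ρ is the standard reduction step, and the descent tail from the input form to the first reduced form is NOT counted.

D = 8, ⌊√D⌋ = 2
river: ρ → (1,2,-1)
river: ρ → (-1,2,1)
ρ-cycle length = 2 (tail of 0 descent steps not counted)

2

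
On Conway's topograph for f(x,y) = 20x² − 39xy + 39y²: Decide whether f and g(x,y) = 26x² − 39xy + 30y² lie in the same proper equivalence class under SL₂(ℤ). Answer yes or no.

D₁ = -1599, D₂ = -1599
f: translate: b→1 (≡-39 mod 40), so (20,-39,39)→(20,1,20)
f: reduced (well bottom): (20,1,20) with a≤c, −a<b≤a
g: translate: b→13 (≡-39 mod 52), so (26,-39,30)→(26,13,17)
g: flip: (26,13,17)→(17,-13,26)
g: reduced (well bottom): (17,-13,26) with a≤c, −a<b≤a
reduced forms (20, 1, 20) vs (17, -13, 26) ⇒ inequivalent

no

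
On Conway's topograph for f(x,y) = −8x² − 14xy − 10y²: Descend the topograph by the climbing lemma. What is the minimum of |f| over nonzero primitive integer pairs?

translate: b→-2 (≡14 mod 16), so (8,14,10)→(8,-2,4)
flip: (8,-2,4)→(4,2,8)
reduced (well bottom): (4,2,8) with a≤c, −a<b≤a
well minimum |f| = |-4| = 4 (negative-definite)

4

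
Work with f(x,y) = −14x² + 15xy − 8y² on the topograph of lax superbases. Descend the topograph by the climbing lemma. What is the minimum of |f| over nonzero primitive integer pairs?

translate: b→13 (≡-15 mod 28), so (14,-15,8)→(14,13,7)
flip: (14,13,7)→(7,-13,14)
translate: b→1 (≡-13 mod 14), so (7,-13,14)→(7,1,8)
reduced (well bottom): (7,1,8) with a≤c, −a<b≤a
well minimum |f| = |-7| = 7 (negative-definite)

7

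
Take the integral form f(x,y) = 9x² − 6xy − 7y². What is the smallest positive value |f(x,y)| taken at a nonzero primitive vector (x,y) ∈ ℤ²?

descent: ρ → (-7,6,9)  [lands on river]
river: ρ → (9,12,-4)
river: ρ → (-4,12,9)
river: ρ → (9,6,-7)
river: ρ → (-7,8,8)
river: ρ → (8,8,-7)
closes: descent 1, river 6
min |a| on river = 4

4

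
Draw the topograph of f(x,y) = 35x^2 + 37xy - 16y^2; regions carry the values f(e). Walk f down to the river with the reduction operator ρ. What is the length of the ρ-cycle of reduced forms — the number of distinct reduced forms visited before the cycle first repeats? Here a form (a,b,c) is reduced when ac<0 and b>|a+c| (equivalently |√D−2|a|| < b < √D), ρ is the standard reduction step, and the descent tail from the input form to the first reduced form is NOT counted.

D = 3609, ⌊√D⌋ = 60
river: ρ → (-16,59,2)
river: ρ → (2,57,-45)
river: ρ → (-45,33,14)
river: ρ → (14,51,-18)
river: ρ → (-18,57,5)
river: ρ → (5,53,-40)
river: ρ → (-40,27,18)
river: ρ → (18,45,-22)
river: ρ → (-22,43,20)
river: ρ → (20,37,-28)
river: ρ → (-28,19,29)
river: ρ → (29,39,-18)
river: ρ → (-18,33,35)
river: ρ → (35,37,-16)
ρ-cycle length = 14 (tail of 0 descent steps not counted)

14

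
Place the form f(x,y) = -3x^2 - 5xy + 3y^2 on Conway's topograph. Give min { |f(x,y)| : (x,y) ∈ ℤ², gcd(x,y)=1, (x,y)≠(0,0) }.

descent: ρ → (3,5,-3)  [lands on river]
river: ρ → (-3,7,1)
river: ρ → (1,7,-3)
river: ρ → (-3,5,3)
river: ρ → (3,7,-1)
river: ρ → (-1,7,3)
closes: descent 1, river 6
min |a| on river = 1

1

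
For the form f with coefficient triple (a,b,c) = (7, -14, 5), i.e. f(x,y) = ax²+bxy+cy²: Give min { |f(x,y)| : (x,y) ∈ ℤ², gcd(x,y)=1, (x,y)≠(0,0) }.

descent: ρ → (5,4,-2)  [lands on river]
river: ρ → (-2,4,5)
river: ρ → (5,6,-1)
river: ρ → (-1,6,5)
closes: descent 1, river 4
min |a| on river = 1

1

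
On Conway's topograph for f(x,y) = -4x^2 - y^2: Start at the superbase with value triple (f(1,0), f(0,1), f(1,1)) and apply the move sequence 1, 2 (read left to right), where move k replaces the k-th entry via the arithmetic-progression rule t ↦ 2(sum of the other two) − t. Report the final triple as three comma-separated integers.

start (-4,-1,-5) = (f(1,0),f(0,1),f(1,1))
replace slot 1: 2·((-1)+(-5)) − (-4) = -8 → (-8,-1,-5)
replace slot 2: 2·((-8)+(-5)) − (-1) = -25 → (-8,-25,-5)

-8,-25,-5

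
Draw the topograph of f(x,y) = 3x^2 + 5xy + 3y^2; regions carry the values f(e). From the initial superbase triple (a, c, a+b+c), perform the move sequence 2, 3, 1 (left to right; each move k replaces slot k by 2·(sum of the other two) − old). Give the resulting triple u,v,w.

start (3,3,11) = (f(1,0),f(0,1),f(1,1))
replace slot 2: 2·(3+11) − 3 = 25 → (3,25,11)
replace slot 3: 2·(3+25) − 11 = 45 → (3,25,45)
replace slot 1: 2·(25+45) − 3 = 137 → (137,25,45)

137,25,45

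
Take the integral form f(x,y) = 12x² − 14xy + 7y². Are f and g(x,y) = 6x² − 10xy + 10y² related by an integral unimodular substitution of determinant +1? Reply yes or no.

D₁ = -140, D₂ = -140
f: translate: b→10 (≡-14 mod 24), so (12,-14,7)→(12,10,5)
f: flip: (12,10,5)→(5,-10,12)
f: translate: b→0 (≡-10 mod 10), so (5,-10,12)→(5,0,7)
f: reduced (well bottom): (5,0,7) with a≤c, −a<b≤a
g: translate: b→2 (≡-10 mod 12), so (6,-10,10)→(6,2,6)
g: reduced (well bottom): (6,2,6) with a≤c, −a<b≤a
reduced forms (5, 0, 7) vs (6, 2, 6) ⇒ inequivalent

no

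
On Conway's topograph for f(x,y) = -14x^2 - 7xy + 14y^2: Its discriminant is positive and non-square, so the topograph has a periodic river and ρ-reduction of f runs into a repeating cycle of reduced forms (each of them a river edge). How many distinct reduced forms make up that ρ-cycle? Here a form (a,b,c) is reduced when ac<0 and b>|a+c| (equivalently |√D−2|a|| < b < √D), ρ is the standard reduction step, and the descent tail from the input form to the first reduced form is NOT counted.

D = 833, ⌊√D⌋ = 28
descent: ρ → (14,7,-14)  [lands on river]
river: ρ → (-14,21,7)
river: ρ → (7,21,-14)
river: ρ → (-14,7,14)
river: ρ → (14,21,-7)
river: ρ → (-7,21,14)
ρ-cycle length = 6 (tail of 1 descent step not counted)

6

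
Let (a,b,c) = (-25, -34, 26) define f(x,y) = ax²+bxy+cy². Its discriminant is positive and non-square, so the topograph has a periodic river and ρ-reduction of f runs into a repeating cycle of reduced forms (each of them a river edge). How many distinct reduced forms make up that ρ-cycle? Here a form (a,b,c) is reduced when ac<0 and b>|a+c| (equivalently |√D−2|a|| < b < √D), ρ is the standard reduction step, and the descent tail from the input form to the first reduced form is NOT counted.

D = 3756, ⌊√D⌋ = 61
descent: ρ → (26,34,-25)  [lands on river]
river: ρ → (-25,16,35)
river: ρ → (35,54,-6)
river: ρ → (-6,54,35)
river: ρ → (35,16,-25)
river: ρ → (-25,34,26)
river: ρ → (26,18,-33)
river: ρ → (-33,48,11)
river: ρ → (11,40,-49)
river: ρ → (-49,58,2)
river: ρ → (2,58,-49)
river: ρ → (-49,40,11)
river: ρ → (11,48,-33)
river: ρ → (-33,18,26)
ρ-cycle length = 14 (tail of 1 descent step not counted)

14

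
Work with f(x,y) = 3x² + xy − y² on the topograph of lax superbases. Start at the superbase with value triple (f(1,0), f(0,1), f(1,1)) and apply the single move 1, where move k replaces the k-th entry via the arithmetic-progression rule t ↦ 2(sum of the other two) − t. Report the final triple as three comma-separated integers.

start (3,-1,3) = (f(1,0),f(0,1),f(1,1))
replace slot 1: 2·((-1)+3) − 3 = 1 → (1,-1,3)

1,-1,3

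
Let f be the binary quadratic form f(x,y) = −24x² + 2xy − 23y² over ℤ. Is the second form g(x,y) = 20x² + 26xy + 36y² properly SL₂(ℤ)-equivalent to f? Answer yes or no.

D₁ = -2204, D₂ = -2204
f is negative-definite; reduce −f:
−f: flip: (24,-2,23)→(23,2,24)
−f: reduced (well bottom): (23,2,24) with a≤c, −a<b≤a
flip sign back: reduced form of f is (-23,-2,-24)
g: translate: b→-14 (≡26 mod 40), so (20,26,36)→(20,-14,30)
g: reduced (well bottom): (20,-14,30) with a≤c, −a<b≤a
reduced forms (-23, -2, -24) vs (20, -14, 30) ⇒ inequivalent

no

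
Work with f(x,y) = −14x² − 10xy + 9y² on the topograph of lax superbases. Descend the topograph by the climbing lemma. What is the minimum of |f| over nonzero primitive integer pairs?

descent: ρ → (9,10,-14)  [lands on river]
river: ρ → (-14,18,5)
river: ρ → (5,22,-6)
river: ρ → (-6,14,17)
river: ρ → (17,20,-3)
river: ρ → (-3,22,10)
river: ρ → (10,18,-7)
river: ρ → (-7,24,1)
river: ρ → (1,24,-7)
river: ρ → (-7,18,10)
river: ρ → (10,22,-3)
river: ρ → (-3,20,17)
river: ρ → (17,14,-6)
river: ρ → (-6,22,5)
river: ρ → (5,18,-14)
river: ρ → (-14,10,9)
river: ρ → (9,8,-15)
river: ρ → (-15,22,2)
river: ρ → (2,22,-15)
river: ρ → (-15,8,9)
closes: descent 1, river 20
min |a| on river = 1

1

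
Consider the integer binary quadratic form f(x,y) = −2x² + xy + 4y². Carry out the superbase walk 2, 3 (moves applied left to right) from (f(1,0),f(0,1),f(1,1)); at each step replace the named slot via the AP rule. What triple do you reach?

start (-2,4,3) = (f(1,0),f(0,1),f(1,1))
replace slot 2: 2·((-2)+3) − 4 = -2 → (-2,-2,3)
replace slot 3: 2·((-2)+(-2)) − 3 = -11 → (-2,-2,-11)

-2,-2,-11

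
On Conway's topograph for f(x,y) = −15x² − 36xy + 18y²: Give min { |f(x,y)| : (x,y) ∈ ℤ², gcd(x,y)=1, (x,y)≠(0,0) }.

descent: ρ → (18,36,-15)  [lands on river]
river: ρ → (-15,24,30)
river: ρ → (30,36,-9)
river: ρ → (-9,36,30)
river: ρ → (30,24,-15)
river: ρ → (-15,36,18)
closes: descent 1, river 6
min |a| on river = 9

9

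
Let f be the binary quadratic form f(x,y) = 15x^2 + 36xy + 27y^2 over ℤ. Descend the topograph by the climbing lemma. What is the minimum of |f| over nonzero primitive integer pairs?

translate: b→6 (≡36 mod 30), so (15,36,27)→(15,6,6)
flip: (15,6,6)→(6,-6,15)
translate: b→6 (≡-6 mod 12), so (6,-6,15)→(6,6,15)
reduced (well bottom): (6,6,15) with a≤c, −a<b≤a
well minimum = a = 6

6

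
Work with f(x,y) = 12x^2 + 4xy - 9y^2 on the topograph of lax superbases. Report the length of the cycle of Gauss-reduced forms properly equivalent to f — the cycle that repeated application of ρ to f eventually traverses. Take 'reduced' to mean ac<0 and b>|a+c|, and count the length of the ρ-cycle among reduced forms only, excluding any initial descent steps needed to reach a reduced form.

D = 448, ⌊√D⌋ = 21
river: ρ → (-9,14,7)
river: ρ → (7,14,-9)
river: ρ → (-9,4,12)
river: ρ → (12,20,-1)
river: ρ → (-1,20,12)
river: ρ → (12,4,-9)
ρ-cycle length = 6 (tail of 0 descent steps not counted)

6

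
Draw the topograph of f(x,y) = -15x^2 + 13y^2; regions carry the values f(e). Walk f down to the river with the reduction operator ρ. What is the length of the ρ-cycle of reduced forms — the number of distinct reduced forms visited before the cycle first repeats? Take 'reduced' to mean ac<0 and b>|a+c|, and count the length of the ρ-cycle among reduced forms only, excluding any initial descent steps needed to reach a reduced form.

D = 780, ⌊√D⌋ = 27
descent: ρ → (13,26,-2)  [lands on river]
river: ρ → (-2,26,13)
ρ-cycle length = 2 (tail of 1 descent step not counted)

2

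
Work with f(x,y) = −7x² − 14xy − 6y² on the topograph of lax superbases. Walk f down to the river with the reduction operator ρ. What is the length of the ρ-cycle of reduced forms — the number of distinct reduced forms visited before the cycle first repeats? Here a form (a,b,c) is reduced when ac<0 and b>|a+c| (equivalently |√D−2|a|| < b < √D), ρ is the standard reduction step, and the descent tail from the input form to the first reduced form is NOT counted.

D = 28, ⌊√D⌋ = 5
descent: ρ → (-6,2,1)
descent: ρ → (1,4,-3)  [lands on river]
river: ρ → (-3,2,2)
river: ρ → (2,2,-3)
river: ρ → (-3,4,1)
ρ-cycle length = 4 (tail of 2 descent steps not counted)

4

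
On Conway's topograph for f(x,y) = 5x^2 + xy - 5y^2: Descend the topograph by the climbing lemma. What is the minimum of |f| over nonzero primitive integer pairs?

river: ρ → (-5,9,1)
river: ρ → (1,9,-5)
river: ρ → (-5,1,5)
river: ρ → (5,9,-1)
river: ρ → (-1,9,5)
river: ρ → (5,1,-5)
closes: descent 0, river 6
min |a| on river = 1

1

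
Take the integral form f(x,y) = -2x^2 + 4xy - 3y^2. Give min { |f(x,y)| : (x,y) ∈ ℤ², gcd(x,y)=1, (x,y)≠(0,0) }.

translate: b→0 (≡-4 mod 4), so (2,-4,3)→(2,0,1)
flip: (2,0,1)→(1,0,2)
reduced (well bottom): (1,0,2) with a≤c, −a<b≤a
well minimum |f| = |-1| = 1 (negative-definite)

1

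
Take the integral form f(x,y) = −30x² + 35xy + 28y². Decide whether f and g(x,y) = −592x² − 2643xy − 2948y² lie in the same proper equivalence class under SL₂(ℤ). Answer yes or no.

D₁ = 4585, D₂ = 4585
river cycle of f (length 48): (28, 21, -37), (-37, 53, 12), (12, 67, -2), (-2, 65, 45), (45, 25, -22), (-22, 63, 7), (7, 63, -22), (-22, 25, 45), (45, 65, -2), (-2, 67, 12), … (38 more)
river cycle of g (length 48): (-30, 35, 28), (28, 21, -37), (-37, 53, 12), (12, 67, -2), (-2, 65, 45), (45, 25, -22), (-22, 63, 7), (7, 63, -22), (-22, 25, 45), (45, 65, -2), … (38 more)
cycles coincide ⇒ equivalent

yes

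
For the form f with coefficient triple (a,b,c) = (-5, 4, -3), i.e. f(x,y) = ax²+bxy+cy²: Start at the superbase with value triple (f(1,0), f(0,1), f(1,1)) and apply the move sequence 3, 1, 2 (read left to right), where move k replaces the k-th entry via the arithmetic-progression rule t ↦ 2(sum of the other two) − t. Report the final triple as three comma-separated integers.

start (-5,-3,-4) = (f(1,0),f(0,1),f(1,1))
replace slot 3: 2·((-5)+(-3)) − (-4) = -12 → (-5,-3,-12)
replace slot 1: 2·((-3)+(-12)) − (-5) = -25 → (-25,-3,-12)
replace slot 2: 2·((-25)+(-12)) − (-3) = -71 → (-25,-71,-12)

-25,-71,-12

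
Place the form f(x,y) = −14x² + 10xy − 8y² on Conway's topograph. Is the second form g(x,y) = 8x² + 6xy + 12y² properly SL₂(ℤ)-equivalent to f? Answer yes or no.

D₁ = -348, D₂ = -348
f is negative-definite; reduce −f:
−f: flip: (14,-10,8)→(8,10,14)
−f: translate: b→-6 (≡10 mod 16), so (8,10,14)→(8,-6,12)
−f: reduced (well bottom): (8,-6,12) with a≤c, −a<b≤a
flip sign back: reduced form of f is (-8,6,-12)
g: reduced (well bottom): (8,6,12) with a≤c, −a<b≤a
reduced forms (-8, 6, -12) vs (8, 6, 12) ⇒ inequivalent

no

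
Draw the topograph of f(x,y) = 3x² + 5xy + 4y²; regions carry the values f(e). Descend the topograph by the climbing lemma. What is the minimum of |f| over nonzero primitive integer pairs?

translate: b→-1 (≡5 mod 6), so (3,5,4)→(3,-1,2)
flip: (3,-1,2)→(2,1,3)
reduced (well bottom): (2,1,3) with a≤c, −a<b≤a
well minimum = a = 2

2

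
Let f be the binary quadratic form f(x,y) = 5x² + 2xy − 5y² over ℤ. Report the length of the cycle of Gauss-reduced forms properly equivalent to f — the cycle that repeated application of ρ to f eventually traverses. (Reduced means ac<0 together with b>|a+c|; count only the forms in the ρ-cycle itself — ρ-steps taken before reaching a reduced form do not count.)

D = 104, ⌊√D⌋ = 10
river: ρ → (-5,8,2)
river: ρ → (2,8,-5)
river: ρ → (-5,2,5)
river: ρ → (5,8,-2)
river: ρ → (-2,8,5)
river: ρ → (5,2,-5)
ρ-cycle length = 6 (tail of 0 descent steps not counted)

6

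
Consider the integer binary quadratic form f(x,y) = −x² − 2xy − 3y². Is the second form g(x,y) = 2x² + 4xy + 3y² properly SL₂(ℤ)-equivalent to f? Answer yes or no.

D₁ = -8, D₂ = -8
f is negative-definite; reduce −f:
−f: translate: b→0 (≡2 mod 2), so (1,2,3)→(1,0,2)
−f: reduced (well bottom): (1,0,2) with a≤c, −a<b≤a
flip sign back: reduced form of f is (-1,0,-2)
g: translate: b→0 (≡4 mod 4), so (2,4,3)→(2,0,1)
g: flip: (2,0,1)→(1,0,2)
g: reduced (well bottom): (1,0,2) with a≤c, −a<b≤a
reduced forms (-1, 0, -2) vs (1, 0, 2) ⇒ inequivalent

no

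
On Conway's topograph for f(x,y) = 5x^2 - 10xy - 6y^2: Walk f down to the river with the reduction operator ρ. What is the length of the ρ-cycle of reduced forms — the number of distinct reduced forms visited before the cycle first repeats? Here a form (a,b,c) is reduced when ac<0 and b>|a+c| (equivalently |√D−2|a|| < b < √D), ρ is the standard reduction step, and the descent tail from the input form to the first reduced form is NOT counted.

D = 220, ⌊√D⌋ = 14
descent: ρ → (-6,10,5)  [lands on river]
river: ρ → (5,10,-6)
river: ρ → (-6,14,1)
river: ρ → (1,14,-6)
ρ-cycle length = 4 (tail of 1 descent step not counted)

4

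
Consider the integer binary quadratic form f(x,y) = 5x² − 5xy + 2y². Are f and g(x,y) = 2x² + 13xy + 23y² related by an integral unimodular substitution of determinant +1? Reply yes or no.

D₁ = -15, D₂ = -15
f: translate: b→5 (≡-5 mod 10), so (5,-5,2)→(5,5,2)
f: flip: (5,5,2)→(2,-5,5)
f: translate: b→-1 (≡-5 mod 4), so (2,-5,5)→(2,-1,2)
f: flip: (2,-1,2)→(2,1,2)
f: reduced (well bottom): (2,1,2) with a≤c, −a<b≤a
g: translate: b→1 (≡13 mod 4), so (2,13,23)→(2,1,2)
g: reduced (well bottom): (2,1,2) with a≤c, −a<b≤a
reduced forms (2, 1, 2) vs (2, 1, 2) ⇒ equivalent

yes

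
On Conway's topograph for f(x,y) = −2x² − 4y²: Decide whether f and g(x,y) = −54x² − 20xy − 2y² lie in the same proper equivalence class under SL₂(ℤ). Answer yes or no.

D₁ = -32, D₂ = -32
f is negative-definite; reduce −f:
−f: reduced (well bottom): (2,0,4) with a≤c, −a<b≤a
flip sign back: reduced form of f is (-2,0,-4)
g is negative-definite; reduce −g:
−g: flip: (54,20,2)→(2,-20,54)
−g: translate: b→0 (≡-20 mod 4), so (2,-20,54)→(2,0,4)
−g: reduced (well bottom): (2,0,4) with a≤c, −a<b≤a
flip sign back: reduced form of g is (-2,0,-4)
reduced forms (-2, 0, -4) vs (-2, 0, -4) ⇒ equivalent

yes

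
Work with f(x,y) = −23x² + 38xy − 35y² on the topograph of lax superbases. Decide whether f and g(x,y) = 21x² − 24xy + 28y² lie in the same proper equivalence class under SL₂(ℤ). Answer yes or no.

D₁ = -1776, D₂ = -1776
f is negative-definite; reduce −f:
−f: translate: b→8 (≡-38 mod 46), so (23,-38,35)→(23,8,20)
−f: flip: (23,8,20)→(20,-8,23)
−f: reduced (well bottom): (20,-8,23) with a≤c, −a<b≤a
flip sign back: reduced form of f is (-20,8,-23)
g: translate: b→18 (≡-24 mod 42), so (21,-24,28)→(21,18,25)
g: reduced (well bottom): (21,18,25) with a≤c, −a<b≤a
reduced forms (-20, 8, -23) vs (21, 18, 25) ⇒ inequivalent

no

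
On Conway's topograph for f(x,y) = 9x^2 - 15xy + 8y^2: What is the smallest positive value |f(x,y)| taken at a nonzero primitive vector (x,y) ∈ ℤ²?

translate: b→3 (≡-15 mod 18), so (9,-15,8)→(9,3,2)
flip: (9,3,2)→(2,-3,9)
translate: b→1 (≡-3 mod 4), so (2,-3,9)→(2,1,8)
reduced (well bottom): (2,1,8) with a≤c, −a<b≤a
well minimum = a = 2

2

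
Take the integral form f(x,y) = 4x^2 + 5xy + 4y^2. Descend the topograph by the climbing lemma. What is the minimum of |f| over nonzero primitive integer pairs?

translate: b→-3 (≡5 mod 8), so (4,5,4)→(4,-3,3)
flip: (4,-3,3)→(3,3,4)
reduced (well bottom): (3,3,4) with a≤c, −a<b≤a
well minimum = a = 3

3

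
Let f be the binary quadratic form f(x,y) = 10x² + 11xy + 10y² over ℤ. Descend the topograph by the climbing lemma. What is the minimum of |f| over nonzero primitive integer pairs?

translate: b→-9 (≡11 mod 20), so (10,11,10)→(10,-9,9)
flip: (10,-9,9)→(9,9,10)
reduced (well bottom): (9,9,10) with a≤c, −a<b≤a
well minimum = a = 9

9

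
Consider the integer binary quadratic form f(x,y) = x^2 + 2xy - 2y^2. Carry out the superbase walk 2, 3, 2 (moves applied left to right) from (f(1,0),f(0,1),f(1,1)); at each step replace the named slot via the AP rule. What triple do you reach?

start (1,-2,1) = (f(1,0),f(0,1),f(1,1))
replace slot 2: 2·(1+1) − (-2) = 6 → (1,6,1)
replace slot 3: 2·(1+6) − 1 = 13 → (1,6,13)
replace slot 2: 2·(1+13) − 6 = 22 → (1,22,13)

1,22,13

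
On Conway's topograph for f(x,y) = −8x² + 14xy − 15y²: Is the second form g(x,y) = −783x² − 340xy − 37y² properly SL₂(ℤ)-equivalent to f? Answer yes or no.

D₁ = -284, D₂ = -284
f is negative-definite; reduce −f:
−f: translate: b→2 (≡-14 mod 16), so (8,-14,15)→(8,2,9)
−f: reduced (well bottom): (8,2,9) with a≤c, −a<b≤a
flip sign back: reduced form of f is (-8,-2,-9)
g is negative-definite; reduce −g:
−g: flip: (783,340,37)→(37,-340,783)
−g: translate: b→30 (≡-340 mod 74), so (37,-340,783)→(37,30,8)
−g: flip: (37,30,8)→(8,-30,37)
−g: translate: b→2 (≡-30 mod 16), so (8,-30,37)→(8,2,9)
−g: reduced (well bottom): (8,2,9) with a≤c, −a<b≤a
flip sign back: reduced form of g is (-8,-2,-9)
reduced forms (-8, -2, -9) vs (-8, -2, -9) ⇒ equivalent

yes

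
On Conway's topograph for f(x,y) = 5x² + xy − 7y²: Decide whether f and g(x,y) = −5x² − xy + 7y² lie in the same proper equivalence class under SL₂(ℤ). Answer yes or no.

D₁ = 141, D₂ = 141
river cycle of f (length 4): (5, 11, -1), (-1, 11, 5), (5, 9, -3), (-3, 9, 5)
river cycle of g (length 4): (-5, 9, 3), (3, 9, -5), (-5, 11, 1), (1, 11, -5)
cycles differ ⇒ inequivalent

no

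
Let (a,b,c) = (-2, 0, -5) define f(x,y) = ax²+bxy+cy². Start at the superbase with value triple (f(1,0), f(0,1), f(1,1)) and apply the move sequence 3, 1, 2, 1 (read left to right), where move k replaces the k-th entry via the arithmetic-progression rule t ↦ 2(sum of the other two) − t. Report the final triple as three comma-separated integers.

start (-2,-5,-7) = (f(1,0),f(0,1),f(1,1))
replace slot 3: 2·((-2)+(-5)) − (-7) = -7 → (-2,-5,-7)
replace slot 1: 2·((-5)+(-7)) − (-2) = -22 → (-22,-5,-7)
replace slot 2: 2·((-22)+(-7)) − (-5) = -53 → (-22,-53,-7)
replace slot 1: 2·((-53)+(-7)) − (-22) = -98 → (-98,-53,-7)

-98,-53,-7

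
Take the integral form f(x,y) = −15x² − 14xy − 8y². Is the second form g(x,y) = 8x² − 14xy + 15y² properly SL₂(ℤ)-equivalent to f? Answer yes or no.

D₁ = -284, D₂ = -284
f is negative-definite; reduce −f:
−f: flip: (15,14,8)→(8,-14,15)
−f: translate: b→2 (≡-14 mod 16), so (8,-14,15)→(8,2,9)
−f: reduced (well bottom): (8,2,9) with a≤c, −a<b≤a
flip sign back: reduced form of f is (-8,-2,-9)
g: translate: b→2 (≡-14 mod 16), so (8,-14,15)→(8,2,9)
g: reduced (well bottom): (8,2,9) with a≤c, −a<b≤a
reduced forms (-8, -2, -9) vs (8, 2, 9) ⇒ inequivalent

no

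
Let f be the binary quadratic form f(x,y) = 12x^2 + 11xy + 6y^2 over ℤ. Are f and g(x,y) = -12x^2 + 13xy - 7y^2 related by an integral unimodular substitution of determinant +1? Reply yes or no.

D₁ = -167, D₂ = -167
f: flip: (12,11,6)→(6,-11,12)
f: translate: b→1 (≡-11 mod 12), so (6,-11,12)→(6,1,7)
f: reduced (well bottom): (6,1,7) with a≤c, −a<b≤a
g is negative-definite; reduce −g:
−g: translate: b→11 (≡-13 mod 24), so (12,-13,7)→(12,11,6)
−g: flip: (12,11,6)→(6,-11,12)
−g: translate: b→1 (≡-11 mod 12), so (6,-11,12)→(6,1,7)
−g: reduced (well bottom): (6,1,7) with a≤c, −a<b≤a
flip sign back: reduced form of g is (-6,-1,-7)
reduced forms (6, 1, 7) vs (-6, -1, -7) ⇒ inequivalent

no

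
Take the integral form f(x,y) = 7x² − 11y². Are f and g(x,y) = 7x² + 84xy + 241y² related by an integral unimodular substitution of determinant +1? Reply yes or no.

D₁ = 308, D₂ = 308
river cycle of f (length 6): (7, 14, -4), (-4, 10, 13), (13, 16, -1), (-1, 16, 13), (13, 10, -4), (-4, 14, 7)
river cycle of g (length 6): (7, 14, -4), (-4, 10, 13), (13, 16, -1), (-1, 16, 13), (13, 10, -4), (-4, 14, 7)
cycles coincide ⇒ equivalent

yes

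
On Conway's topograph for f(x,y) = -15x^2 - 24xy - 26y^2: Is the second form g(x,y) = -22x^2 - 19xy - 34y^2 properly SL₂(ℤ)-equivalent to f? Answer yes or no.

D₁ = -984, D₂ = -2631
discriminants differ ⇒ not SL₂(ℤ)-equivalent

no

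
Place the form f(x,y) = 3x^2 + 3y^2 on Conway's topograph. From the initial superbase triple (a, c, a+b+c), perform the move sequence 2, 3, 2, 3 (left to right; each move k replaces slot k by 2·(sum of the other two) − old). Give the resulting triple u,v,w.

start (3,3,6) = (f(1,0),f(0,1),f(1,1))
replace slot 2: 2·(3+6) − 3 = 15 → (3,15,6)
replace slot 3: 2·(3+15) − 6 = 30 → (3,15,30)
replace slot 2: 2·(3+30) − 15 = 51 → (3,51,30)
replace slot 3: 2·(3+51) − 30 = 78 → (3,51,78)

3,51,78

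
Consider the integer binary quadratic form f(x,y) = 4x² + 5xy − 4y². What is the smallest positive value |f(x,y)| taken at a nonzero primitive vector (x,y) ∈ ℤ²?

river: ρ → (-4,3,5)
river: ρ → (5,7,-2)
river: ρ → (-2,9,1)
river: ρ → (1,9,-2)
river: ρ → (-2,7,5)
river: ρ → (5,3,-4)
river: ρ → (-4,5,4)
river: ρ → (4,3,-5)
river: ρ → (-5,7,2)
river: ρ → (2,9,-1)
river: ρ → (-1,9,2)
river: ρ → (2,7,-5)
river: ρ → (-5,3,4)
river: ρ → (4,5,-4)
closes: descent 0, river 14
min |a| on river = 1

1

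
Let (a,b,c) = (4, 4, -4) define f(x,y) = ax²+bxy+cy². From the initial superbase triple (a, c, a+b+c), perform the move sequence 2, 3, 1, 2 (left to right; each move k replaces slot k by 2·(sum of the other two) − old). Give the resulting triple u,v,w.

start (4,-4,4) = (f(1,0),f(0,1),f(1,1))
replace slot 2: 2·(4+4) − (-4) = 20 → (4,20,4)
replace slot 3: 2·(4+20) − 4 = 44 → (4,20,44)
replace slot 1: 2·(20+44) − 4 = 124 → (124,20,44)
replace slot 2: 2·(124+44) − 20 = 316 → (124,316,44)

124,316,44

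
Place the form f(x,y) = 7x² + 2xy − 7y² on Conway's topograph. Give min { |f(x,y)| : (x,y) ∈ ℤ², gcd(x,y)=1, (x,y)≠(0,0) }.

river: ρ → (-7,12,2)
river: ρ → (2,12,-7)
river: ρ → (-7,2,7)
river: ρ → (7,12,-2)
river: ρ → (-2,12,7)
river: ρ → (7,2,-7)
closes: descent 0, river 6
min |a| on river = 2

2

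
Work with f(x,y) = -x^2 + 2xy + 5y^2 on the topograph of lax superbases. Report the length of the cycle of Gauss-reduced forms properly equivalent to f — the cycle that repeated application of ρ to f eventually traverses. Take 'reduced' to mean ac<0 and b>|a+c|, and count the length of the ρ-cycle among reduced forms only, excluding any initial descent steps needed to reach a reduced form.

D = 24, ⌊√D⌋ = 4
descent: ρ → (5,-2,-1)
descent: ρ → (-1,4,2)  [lands on river]
river: ρ → (2,4,-1)
ρ-cycle length = 2 (tail of 2 descent steps not counted)

2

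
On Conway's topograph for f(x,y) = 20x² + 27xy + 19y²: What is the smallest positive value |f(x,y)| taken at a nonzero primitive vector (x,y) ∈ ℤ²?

translate: b→-13 (≡27 mod 40), so (20,27,19)→(20,-13,12)
flip: (20,-13,12)→(12,13,20)
translate: b→-11 (≡13 mod 24), so (12,13,20)→(12,-11,19)
reduced (well bottom): (12,-11,19) with a≤c, −a<b≤a
well minimum = a = 12

12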